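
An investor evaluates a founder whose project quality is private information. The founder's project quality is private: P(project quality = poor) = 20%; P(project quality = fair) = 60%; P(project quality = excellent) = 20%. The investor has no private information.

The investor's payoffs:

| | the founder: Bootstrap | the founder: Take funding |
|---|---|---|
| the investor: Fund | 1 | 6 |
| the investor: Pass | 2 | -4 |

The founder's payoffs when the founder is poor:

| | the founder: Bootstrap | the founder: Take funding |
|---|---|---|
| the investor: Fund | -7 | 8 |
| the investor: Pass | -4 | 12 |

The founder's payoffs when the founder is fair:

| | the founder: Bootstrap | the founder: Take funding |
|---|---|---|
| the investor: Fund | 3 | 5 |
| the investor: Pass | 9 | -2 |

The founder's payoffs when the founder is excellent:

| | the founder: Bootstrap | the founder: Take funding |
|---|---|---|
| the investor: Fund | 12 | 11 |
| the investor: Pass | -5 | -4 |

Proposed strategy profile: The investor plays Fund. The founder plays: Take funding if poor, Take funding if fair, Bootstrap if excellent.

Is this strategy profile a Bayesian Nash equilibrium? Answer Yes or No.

A profile is a BNE iff every type of every player is best-responding given beliefs about the other side.
The investor plays Fund: E[Fund] = 0.2·(6) + 0.6·(6) + 0.2·(1) = 5; E[Pass] = -2.8. Best-responding. ✓
The founder (project quality poor), facing Fund: Bootstrap gives -7, Take funding gives 8. Proposed Take funding is best. ✓
The founder (project quality fair), facing Fund: Bootstrap gives 3, Take funding gives 5. Proposed Take funding is best. ✓
The founder (project quality excellent), facing Fund: Bootstrap gives 12, Take funding gives 11. Proposed Bootstrap is best. ✓

Yes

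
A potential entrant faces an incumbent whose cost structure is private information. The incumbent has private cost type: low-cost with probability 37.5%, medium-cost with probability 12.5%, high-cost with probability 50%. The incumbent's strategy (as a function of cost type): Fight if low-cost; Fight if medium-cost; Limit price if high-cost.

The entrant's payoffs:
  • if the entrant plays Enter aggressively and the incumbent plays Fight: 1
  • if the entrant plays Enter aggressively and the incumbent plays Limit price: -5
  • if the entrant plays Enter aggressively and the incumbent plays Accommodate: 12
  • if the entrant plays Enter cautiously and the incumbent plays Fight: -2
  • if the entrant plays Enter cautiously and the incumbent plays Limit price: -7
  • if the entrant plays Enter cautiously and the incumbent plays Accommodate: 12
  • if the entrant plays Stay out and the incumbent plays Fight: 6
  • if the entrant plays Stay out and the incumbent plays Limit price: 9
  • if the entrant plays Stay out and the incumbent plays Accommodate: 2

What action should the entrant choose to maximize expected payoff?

E[Enter aggressively] = 0.375·(1) + 0.125·(1) + 0.5·(-5) = -2
E[Enter cautiously] = 0.375·(-2) + 0.125·(-2) + 0.5·(-7) = -4.5
E[Stay out] = 0.375·(6) + 0.125·(6) + 0.5·(9) = 7.5
Best response: Stay out (7.5 is the largest).

Stay out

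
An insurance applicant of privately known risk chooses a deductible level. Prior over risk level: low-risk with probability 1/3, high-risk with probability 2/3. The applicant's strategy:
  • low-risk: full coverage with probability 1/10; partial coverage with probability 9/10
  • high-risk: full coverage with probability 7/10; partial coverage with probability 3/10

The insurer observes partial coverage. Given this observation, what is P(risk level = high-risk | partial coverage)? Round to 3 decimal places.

0.400

Apply Bayes' rule using the sender's strategy as the likelihood.
P(partial coverage) = (1/3)·(9/10) + (2/3)·(3/10) = 1/2
P(high-risk | partial coverage) = ((2/3)·(3/10)) / (1/2) = (1/5) / (1/2) = 2/5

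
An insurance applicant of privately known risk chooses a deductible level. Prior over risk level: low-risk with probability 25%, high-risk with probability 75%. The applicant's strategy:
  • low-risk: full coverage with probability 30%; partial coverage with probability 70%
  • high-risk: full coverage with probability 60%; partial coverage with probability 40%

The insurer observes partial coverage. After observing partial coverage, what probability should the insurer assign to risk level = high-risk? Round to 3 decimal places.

P(partial coverage) = 0.25·0.7 + 0.75·0.4 = 0.475
P(high-risk | partial coverage) = (0.75·0.4) / 0.475 = 0.3 / 0.475 = 0.631579

0.632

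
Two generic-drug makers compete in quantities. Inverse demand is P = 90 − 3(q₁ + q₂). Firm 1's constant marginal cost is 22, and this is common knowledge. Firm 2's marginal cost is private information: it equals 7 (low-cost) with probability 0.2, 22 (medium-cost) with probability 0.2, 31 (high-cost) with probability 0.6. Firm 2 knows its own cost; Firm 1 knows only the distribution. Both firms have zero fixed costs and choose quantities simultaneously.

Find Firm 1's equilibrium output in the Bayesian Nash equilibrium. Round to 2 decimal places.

Type-c best response for Firm 2: q₂(c) = (90 − c)/6 − q₁/2.
Firm 1 maximizes expected profit; its first-order condition is 90 − 6q₁ − 3E[q₂] − 22 = 0.
Substituting E[q₂] and solving: E[c₂] = 24.4, so q₁ = (90 − 2·22 + 24.4)/9 = 7.82222.

7.82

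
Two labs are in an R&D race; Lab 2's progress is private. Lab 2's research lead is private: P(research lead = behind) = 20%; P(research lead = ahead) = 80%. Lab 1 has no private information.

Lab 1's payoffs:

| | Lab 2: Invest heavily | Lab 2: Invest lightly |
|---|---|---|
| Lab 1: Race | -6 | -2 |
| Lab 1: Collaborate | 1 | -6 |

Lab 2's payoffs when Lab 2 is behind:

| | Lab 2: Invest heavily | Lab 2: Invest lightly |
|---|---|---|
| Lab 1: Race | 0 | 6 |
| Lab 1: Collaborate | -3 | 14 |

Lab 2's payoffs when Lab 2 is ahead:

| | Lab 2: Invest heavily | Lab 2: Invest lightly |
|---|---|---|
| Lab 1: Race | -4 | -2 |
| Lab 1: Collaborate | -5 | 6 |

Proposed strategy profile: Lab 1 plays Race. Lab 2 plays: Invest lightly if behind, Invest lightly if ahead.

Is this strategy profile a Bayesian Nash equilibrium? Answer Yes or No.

Lab 1 plays Race: E[Race] = 0.2·(-2) + 0.8·(-2) = -2; E[Collaborate] = -6. Best-responding. ✓
Lab 2 (research lead behind), facing Race: Invest heavily gives 0, Invest lightly gives 6. Proposed Invest lightly is best. ✓
Lab 2 (research lead ahead), facing Race: Invest heavily gives -4, Invest lightly gives -2. Proposed Invest lightly is best. ✓

Yes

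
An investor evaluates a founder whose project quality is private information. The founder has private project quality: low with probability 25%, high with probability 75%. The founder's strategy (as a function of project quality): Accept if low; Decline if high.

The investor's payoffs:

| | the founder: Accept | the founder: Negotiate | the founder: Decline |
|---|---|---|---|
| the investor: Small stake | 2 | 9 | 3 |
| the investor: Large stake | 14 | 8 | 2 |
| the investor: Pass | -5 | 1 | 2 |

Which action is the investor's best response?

E[Small stake] = 0.25·(2) + 0.75·(3) = 2.75
E[Large stake] = 0.25·(14) + 0.75·(2) = 5
E[Pass] = 0.25·(-5) + 0.75·(2) = 0.25
Best response: Large stake (5 is the largest).

Large stake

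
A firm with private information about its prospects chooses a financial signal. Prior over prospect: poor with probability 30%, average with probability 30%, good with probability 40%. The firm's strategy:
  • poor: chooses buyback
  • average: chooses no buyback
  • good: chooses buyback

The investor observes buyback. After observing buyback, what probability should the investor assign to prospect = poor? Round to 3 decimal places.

0.429

P(buyback) = 0.3·1 + 0.3·0 + 0.4·1 = 0.7
P(poor | buyback) = (0.3·1) / 0.7 = 0.3 / 0.7 = 0.428571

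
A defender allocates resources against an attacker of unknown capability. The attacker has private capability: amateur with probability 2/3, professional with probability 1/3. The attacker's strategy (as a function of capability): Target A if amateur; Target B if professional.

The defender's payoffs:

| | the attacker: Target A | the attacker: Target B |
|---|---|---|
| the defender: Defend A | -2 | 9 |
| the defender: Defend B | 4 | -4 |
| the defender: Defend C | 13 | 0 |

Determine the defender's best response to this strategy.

E[Defend A] = 2/3·(-2) + 1/3·(9) = 5/3
E[Defend B] = 2/3·(4) + 1/3·(-4) = 4/3
E[Defend C] = 2/3·(13) + 1/3·(0) = 26/3
Best response: Defend C (26/3 is the largest).

Defend C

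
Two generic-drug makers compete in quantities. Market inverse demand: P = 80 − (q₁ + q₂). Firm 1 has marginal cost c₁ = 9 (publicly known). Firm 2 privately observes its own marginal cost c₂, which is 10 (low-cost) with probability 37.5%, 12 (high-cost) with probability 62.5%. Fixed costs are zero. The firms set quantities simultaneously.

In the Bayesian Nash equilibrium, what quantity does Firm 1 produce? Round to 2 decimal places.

24.42

Type-c best response for Firm 2: q₂(c) = (80 − c)/2 − q₁/2.
Firm 1 maximizes expected profit; its first-order condition is 80 − 2q₁ − E[q₂] − 9 = 0.
Substituting E[q₂] and solving: E[c₂] = 11.25, so q₁ = (80 − 2·9 + 11.25)/3 = 24.4167.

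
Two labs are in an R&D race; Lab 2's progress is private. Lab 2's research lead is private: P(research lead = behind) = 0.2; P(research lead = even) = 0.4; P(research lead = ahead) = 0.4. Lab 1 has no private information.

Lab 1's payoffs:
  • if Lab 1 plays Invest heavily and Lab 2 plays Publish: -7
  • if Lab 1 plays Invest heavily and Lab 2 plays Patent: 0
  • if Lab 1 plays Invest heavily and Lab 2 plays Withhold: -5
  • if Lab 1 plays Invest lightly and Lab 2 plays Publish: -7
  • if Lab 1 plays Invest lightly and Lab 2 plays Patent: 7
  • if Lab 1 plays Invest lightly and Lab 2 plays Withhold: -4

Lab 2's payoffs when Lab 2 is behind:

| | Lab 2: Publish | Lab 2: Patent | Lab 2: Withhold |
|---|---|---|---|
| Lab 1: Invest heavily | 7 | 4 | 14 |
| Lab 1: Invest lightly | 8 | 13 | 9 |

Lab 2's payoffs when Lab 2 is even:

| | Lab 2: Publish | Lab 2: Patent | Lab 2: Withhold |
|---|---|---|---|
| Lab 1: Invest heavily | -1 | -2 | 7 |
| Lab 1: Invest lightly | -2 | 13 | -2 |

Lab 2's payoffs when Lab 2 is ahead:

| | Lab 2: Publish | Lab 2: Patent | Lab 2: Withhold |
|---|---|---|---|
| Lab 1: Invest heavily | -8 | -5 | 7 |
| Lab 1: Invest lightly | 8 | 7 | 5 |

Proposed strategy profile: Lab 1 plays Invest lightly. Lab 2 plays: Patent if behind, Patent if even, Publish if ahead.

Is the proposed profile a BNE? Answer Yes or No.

A profile is a BNE iff every type of every player is best-responding given beliefs about the other side.
Lab 1 plays Invest lightly: E[Invest lightly] = 0.2·(7) + 0.4·(7) + 0.4·(-7) = 1.4; E[Invest heavily] = -2.8. Best-responding. ✓
Lab 2 (research lead behind), facing Invest lightly: Publish gives 8, Patent gives 13, Withhold gives 9. Proposed Patent is best. ✓
Lab 2 (research lead even), facing Invest lightly: Publish gives -2, Patent gives 13, Withhold gives -2. Proposed Patent is best. ✓
Lab 2 (research lead ahead), facing Invest lightly: Publish gives 8, Patent gives 7, Withhold gives 5. Proposed Publish is best. ✓

Yes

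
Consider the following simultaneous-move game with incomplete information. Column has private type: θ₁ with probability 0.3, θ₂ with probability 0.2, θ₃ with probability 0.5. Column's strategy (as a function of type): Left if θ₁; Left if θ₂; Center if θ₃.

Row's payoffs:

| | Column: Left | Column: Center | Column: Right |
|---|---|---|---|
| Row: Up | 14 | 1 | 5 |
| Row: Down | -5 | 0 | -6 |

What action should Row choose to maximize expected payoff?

E[Up] = 0.3·(14) + 0.2·(14) + 0.5·(1) = 7.5
E[Down] = 0.3·(-5) + 0.2·(-5) + 0.5·(0) = -2.5
Best response: Up (7.5 is the largest).

Up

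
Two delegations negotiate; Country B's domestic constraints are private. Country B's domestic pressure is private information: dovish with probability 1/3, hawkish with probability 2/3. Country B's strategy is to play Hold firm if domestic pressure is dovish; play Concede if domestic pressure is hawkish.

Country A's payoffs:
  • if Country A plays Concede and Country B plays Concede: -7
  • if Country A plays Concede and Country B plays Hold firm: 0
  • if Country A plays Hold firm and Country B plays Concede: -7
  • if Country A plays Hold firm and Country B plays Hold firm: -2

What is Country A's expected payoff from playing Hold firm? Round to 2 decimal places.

-5.33

Take the expectation over Country B's domestic pressure, weighting each type's action by its prior probability.
E[Hold firm] = 1/3·(-2) + 2/3·(-7) = (-2/3) + (-14/3) = -16/3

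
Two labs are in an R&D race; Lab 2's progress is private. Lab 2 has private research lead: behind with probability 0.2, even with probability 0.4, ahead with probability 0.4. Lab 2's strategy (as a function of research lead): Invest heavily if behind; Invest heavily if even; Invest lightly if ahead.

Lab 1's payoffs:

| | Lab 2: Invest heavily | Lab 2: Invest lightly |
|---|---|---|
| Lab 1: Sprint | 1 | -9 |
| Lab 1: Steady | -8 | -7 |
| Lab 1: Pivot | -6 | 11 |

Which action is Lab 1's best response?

E[Sprint] = 0.2·(1) + 0.4·(1) + 0.4·(-9) = -3
E[Steady] = 0.2·(-8) + 0.4·(-8) + 0.4·(-7) = -7.6
E[Pivot] = 0.2·(-6) + 0.4·(-6) + 0.4·(11) = 0.8
Best response: Pivot (0.8 is the largest).

Pivot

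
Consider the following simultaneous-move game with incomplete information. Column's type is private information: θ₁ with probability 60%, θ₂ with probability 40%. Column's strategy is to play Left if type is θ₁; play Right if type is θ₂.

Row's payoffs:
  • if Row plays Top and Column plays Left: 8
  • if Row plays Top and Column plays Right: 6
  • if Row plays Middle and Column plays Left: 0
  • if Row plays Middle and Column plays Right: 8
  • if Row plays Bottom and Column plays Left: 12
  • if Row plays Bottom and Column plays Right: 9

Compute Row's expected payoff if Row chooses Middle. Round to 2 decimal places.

3.20

Take the expectation over Column's type, weighting each type's action by its prior probability.
E[Middle] = 0.6·0 + 0.4·8 = 0 + 3.2 = 3.2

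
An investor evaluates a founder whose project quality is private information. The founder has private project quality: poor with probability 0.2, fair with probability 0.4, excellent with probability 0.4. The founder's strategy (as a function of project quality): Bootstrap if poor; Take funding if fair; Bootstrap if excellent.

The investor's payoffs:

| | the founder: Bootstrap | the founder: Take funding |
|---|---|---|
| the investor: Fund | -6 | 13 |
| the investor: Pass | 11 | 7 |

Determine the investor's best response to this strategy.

Compute the investor's expected payoff for each action, taking the expectation over the founder's type.
E[Fund] = 0.2·(-6) + 0.4·(13) + 0.4·(-6) = 1.6
E[Pass] = 0.2·(11) + 0.4·(7) + 0.4·(11) = 9.4
Best response: Pass (9.4 is the largest).

Pass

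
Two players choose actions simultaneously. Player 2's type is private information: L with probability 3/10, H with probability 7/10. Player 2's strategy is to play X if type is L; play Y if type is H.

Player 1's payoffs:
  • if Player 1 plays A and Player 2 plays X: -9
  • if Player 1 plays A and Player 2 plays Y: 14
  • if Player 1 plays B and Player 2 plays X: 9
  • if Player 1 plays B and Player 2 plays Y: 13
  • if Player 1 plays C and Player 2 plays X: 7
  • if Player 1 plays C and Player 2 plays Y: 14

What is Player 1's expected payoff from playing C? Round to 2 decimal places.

E[C] = 3/10·7 + 7/10·14 = 21/10 + 49/5 = 119/10

11.90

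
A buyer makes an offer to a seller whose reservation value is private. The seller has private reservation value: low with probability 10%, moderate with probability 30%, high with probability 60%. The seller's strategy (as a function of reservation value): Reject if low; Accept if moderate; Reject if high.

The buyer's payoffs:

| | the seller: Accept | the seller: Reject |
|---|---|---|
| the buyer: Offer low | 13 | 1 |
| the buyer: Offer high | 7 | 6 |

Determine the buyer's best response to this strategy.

E[Offer low] = 0.1·(1) + 0.3·(13) + 0.6·(1) = 4.6
E[Offer high] = 0.1·(6) + 0.3·(7) + 0.6·(6) = 6.3
Best response: Offer high (6.3 is the largest).

Offer high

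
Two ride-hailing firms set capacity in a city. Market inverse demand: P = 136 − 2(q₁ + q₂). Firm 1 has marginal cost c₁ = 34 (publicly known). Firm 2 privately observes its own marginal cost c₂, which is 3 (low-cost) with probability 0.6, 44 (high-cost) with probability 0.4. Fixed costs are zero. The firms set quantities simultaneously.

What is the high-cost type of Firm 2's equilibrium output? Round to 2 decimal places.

15.72

Each type of Firm 2 best-responds to q₁; Firm 1 best-responds to the expected q₂ over Firm 2's types.
Firm 2 with cost c maximizes (136 − 2(q₁+q₂) − c)·q₂, giving q₂(c) = (136 − c − 2q₁)/4.
E[c₂] = 0.6·3 + 0.4·44 = 19.4
Firm 1's FOC against E[q₂] yields q₁ = (136 − 2·34 + E[c₂])/6 = (136 − 68 + 19.4)/6 = 14.5667.
q₂(high-cost) = (136 − 44 − 2·14.5667)/4 = 15.7167.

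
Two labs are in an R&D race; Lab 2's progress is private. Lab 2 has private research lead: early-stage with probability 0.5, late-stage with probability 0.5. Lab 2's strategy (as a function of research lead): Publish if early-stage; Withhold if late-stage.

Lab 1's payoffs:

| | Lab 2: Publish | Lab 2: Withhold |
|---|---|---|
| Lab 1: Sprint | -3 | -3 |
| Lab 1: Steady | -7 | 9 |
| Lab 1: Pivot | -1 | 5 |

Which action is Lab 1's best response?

Pivot

E[Sprint] = 0.5·(-3) + 0.5·(-3) = -3
E[Steady] = 0.5·(-7) + 0.5·(9) = 1
E[Pivot] = 0.5·(-1) + 0.5·(5) = 2
Best response: Pivot (2 is the largest).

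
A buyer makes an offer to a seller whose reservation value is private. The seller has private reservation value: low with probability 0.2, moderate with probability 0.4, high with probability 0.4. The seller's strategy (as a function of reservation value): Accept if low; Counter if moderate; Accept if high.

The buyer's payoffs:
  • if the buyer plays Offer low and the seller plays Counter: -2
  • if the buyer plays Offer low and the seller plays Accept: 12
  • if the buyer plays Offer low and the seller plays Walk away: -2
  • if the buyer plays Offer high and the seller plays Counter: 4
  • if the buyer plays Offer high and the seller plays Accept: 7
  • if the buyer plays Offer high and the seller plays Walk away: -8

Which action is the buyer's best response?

E[Offer low] = 0.2·(12) + 0.4·(-2) + 0.4·(12) = 6.4
E[Offer high] = 0.2·(7) + 0.4·(4) + 0.4·(7) = 5.8
Best response: Offer low (6.4 is the largest).

Offer low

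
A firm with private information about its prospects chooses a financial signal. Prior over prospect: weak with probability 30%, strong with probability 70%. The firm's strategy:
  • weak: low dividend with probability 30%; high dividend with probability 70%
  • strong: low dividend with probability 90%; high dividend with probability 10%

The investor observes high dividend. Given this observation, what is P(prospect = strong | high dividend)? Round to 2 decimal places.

0.25

Apply Bayes' rule using the sender's strategy as the likelihood.
P(high dividend) = 0.3·0.7 + 0.7·0.1 = 0.28
P(strong | high dividend) = (0.7·0.1) / 0.28 = 0.07 / 0.28 = 0.25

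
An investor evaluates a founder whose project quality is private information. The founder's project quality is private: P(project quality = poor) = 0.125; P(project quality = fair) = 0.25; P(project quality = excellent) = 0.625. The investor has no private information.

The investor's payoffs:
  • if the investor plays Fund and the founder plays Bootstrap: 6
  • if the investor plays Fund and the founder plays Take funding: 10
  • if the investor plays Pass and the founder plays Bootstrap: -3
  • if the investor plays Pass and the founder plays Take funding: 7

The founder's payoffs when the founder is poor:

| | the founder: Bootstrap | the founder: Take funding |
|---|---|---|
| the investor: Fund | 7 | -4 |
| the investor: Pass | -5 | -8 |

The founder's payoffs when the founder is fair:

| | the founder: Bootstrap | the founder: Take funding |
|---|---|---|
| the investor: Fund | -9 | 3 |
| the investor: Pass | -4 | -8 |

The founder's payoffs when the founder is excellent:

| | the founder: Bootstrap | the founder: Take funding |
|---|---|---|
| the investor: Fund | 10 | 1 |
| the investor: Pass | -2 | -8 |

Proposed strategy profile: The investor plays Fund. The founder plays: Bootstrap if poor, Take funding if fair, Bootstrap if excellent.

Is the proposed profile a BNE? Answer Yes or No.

The investor plays Fund: E[Fund] = 0.125·(6) + 0.25·(10) + 0.625·(6) = 7; E[Pass] = -0.5. Best-responding. ✓
The founder (project quality poor), facing Fund: Bootstrap gives 7, Take funding gives -4. Proposed Bootstrap is best. ✓
The founder (project quality fair), facing Fund: Bootstrap gives -9, Take funding gives 3. Proposed Take funding is best. ✓
The founder (project quality excellent), facing Fund: Bootstrap gives 10, Take funding gives 1. Proposed Bootstrap is best. ✓

Yes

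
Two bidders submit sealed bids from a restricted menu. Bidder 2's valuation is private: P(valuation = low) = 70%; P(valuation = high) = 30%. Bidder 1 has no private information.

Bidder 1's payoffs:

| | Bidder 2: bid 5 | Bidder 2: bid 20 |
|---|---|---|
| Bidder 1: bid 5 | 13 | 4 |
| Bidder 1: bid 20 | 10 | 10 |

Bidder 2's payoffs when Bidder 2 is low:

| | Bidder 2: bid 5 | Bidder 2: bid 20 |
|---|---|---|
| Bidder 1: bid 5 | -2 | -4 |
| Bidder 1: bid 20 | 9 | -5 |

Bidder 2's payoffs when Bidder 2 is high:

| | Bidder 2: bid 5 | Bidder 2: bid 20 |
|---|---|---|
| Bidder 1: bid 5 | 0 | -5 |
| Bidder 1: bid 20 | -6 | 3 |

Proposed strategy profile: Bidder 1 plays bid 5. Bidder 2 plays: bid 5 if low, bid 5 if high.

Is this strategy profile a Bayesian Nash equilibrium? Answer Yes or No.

Bidder 1 plays bid 5: E[bid 5] = 0.7·(13) + 0.3·(13) = 13; E[bid 20] = 10. Best-responding. ✓
Bidder 2 (valuation low), facing bid 5: bid 5 gives -2, bid 20 gives -4. Proposed bid 5 is best. ✓
Bidder 2 (valuation high), facing bid 5: bid 5 gives 0, bid 20 gives -5. Proposed bid 5 is best. ✓

Yes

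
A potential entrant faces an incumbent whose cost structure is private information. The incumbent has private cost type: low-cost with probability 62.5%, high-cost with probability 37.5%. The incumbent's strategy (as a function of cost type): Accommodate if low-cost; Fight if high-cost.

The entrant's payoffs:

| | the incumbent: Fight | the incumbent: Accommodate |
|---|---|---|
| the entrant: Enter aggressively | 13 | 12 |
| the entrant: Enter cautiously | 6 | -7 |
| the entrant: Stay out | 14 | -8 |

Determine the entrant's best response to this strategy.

Enter aggressively

Compute the entrant's expected payoff for each action, taking the expectation over the incumbent's type.
E[Enter aggressively] = 0.625·(12) + 0.375·(13) = 12.375
E[Enter cautiously] = 0.625·(-7) + 0.375·(6) = -2.125
E[Stay out] = 0.625·(-8) + 0.375·(14) = 0.25
Best response: Enter aggressively (12.375 is the largest).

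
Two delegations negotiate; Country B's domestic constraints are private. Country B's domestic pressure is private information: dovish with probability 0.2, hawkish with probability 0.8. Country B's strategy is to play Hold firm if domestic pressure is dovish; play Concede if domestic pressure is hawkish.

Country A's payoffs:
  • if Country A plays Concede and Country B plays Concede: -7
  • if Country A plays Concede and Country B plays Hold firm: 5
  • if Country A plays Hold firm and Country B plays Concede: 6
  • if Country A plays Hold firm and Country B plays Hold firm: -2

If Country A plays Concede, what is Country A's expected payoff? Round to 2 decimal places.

-4.60

E[Concede] = 0.2·5 + 0.8·(-7) = 1 + (-5.6) = -4.6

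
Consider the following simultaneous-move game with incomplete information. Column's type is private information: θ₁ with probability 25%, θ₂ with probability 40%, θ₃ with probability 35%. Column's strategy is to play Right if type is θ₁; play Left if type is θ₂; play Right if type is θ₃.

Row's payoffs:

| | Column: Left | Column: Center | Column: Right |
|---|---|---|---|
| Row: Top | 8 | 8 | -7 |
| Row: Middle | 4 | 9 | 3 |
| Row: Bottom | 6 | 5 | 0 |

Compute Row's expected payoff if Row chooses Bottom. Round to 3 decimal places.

2.400

E[Bottom] = 0.25·0 + 0.4·6 + 0.35·0 = 0 + 2.4 + 0 = 2.4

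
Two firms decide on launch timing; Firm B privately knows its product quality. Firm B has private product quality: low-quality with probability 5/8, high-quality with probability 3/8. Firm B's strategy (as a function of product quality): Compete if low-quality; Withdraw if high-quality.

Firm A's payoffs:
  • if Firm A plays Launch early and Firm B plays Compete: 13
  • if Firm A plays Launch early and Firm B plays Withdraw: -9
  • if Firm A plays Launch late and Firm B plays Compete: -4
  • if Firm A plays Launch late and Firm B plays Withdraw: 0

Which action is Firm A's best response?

E[Launch early] = 5/8·(13) + 3/8·(-9) = 19/4
E[Launch late] = 5/8·(-4) + 3/8·(0) = -5/2
Best response: Launch early (19/4 is the largest).

Launch early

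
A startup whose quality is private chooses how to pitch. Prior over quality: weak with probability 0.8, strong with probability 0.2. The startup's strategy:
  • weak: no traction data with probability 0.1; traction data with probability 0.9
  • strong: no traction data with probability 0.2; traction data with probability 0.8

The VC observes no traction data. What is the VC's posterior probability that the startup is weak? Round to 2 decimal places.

Apply Bayes' rule using the sender's strategy as the likelihood.
P(no traction data) = 0.8·0.1 + 0.2·0.2 = 0.12
P(weak | no traction data) = (0.8·0.1) / 0.12 = 0.08 / 0.12 = 0.666667

0.67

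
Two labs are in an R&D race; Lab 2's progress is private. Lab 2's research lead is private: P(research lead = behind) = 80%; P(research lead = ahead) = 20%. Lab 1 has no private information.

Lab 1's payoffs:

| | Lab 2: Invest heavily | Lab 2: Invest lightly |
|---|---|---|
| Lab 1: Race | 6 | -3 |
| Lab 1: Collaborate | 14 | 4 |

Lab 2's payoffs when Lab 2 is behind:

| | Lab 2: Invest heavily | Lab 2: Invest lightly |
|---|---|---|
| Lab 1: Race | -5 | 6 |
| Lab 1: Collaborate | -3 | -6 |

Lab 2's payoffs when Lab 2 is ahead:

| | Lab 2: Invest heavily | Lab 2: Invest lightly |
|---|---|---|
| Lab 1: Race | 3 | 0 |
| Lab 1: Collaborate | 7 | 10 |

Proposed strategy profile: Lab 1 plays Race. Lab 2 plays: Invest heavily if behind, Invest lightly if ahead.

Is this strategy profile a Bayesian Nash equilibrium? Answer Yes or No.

A profile is a BNE iff every type of every player is best-responding given beliefs about the other side.
Lab 1 plays Race: E[Race] = 0.8·(6) + 0.2·(-3) = 4.2; E[Collaborate] = 12. Not best-responding. ✗
Lab 2 (research lead behind), facing Race: Invest heavily gives -5, Invest lightly gives 6. Proposed Invest heavily is not best — profitable deviation exists. ✗
Lab 2 (research lead ahead), facing Race: Invest heavily gives 3, Invest lightly gives 0. Proposed Invest lightly is not best — profitable deviation exists. ✗

No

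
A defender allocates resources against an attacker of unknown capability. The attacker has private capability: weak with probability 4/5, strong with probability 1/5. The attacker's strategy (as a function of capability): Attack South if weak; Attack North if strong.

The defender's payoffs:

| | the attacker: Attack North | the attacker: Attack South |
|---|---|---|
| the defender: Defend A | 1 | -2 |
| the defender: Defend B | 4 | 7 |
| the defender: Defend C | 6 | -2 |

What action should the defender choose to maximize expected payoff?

E[Defend A] = 4/5·(-2) + 1/5·(1) = -7/5
E[Defend B] = 4/5·(7) + 1/5·(4) = 32/5
E[Defend C] = 4/5·(-2) + 1/5·(6) = -2/5
Best response: Defend B (32/5 is the largest).

Defend B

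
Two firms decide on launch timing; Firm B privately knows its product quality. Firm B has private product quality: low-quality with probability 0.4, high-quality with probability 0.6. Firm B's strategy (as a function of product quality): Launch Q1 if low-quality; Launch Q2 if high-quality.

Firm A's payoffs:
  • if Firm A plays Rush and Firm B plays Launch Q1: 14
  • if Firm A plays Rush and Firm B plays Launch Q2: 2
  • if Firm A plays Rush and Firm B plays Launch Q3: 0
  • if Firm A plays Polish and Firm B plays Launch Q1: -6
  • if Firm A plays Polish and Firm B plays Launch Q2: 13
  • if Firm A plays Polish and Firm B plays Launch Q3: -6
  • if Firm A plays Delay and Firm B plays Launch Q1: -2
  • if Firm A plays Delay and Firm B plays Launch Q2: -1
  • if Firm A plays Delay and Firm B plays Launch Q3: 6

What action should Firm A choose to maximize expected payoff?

E[Rush] = 0.4·(14) + 0.6·(2) = 6.8
E[Polish] = 0.4·(-6) + 0.6·(13) = 5.4
E[Delay] = 0.4·(-2) + 0.6·(-1) = -1.4
Best response: Rush (6.8 is the largest).

Rush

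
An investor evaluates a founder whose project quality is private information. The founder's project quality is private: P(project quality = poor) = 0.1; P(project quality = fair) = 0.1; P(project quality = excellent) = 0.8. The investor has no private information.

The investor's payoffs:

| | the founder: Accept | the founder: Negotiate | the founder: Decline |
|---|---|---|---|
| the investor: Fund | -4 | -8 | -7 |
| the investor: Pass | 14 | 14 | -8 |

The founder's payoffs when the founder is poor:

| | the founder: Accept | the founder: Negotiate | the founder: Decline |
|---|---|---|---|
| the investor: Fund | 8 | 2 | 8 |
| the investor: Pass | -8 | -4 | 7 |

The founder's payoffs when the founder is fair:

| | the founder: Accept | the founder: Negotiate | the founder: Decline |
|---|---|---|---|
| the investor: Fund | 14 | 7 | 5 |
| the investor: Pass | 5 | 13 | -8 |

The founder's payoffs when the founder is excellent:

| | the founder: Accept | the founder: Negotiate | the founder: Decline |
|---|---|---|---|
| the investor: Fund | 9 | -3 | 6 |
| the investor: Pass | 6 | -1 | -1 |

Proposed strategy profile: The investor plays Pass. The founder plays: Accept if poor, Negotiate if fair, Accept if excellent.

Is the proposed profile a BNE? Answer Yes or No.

A profile is a BNE iff every type of every player is best-responding given beliefs about the other side.
The investor plays Pass: E[Pass] = 0.1·(14) + 0.1·(14) + 0.8·(14) = 14; E[Fund] = -4.4. Best-responding. ✓
The founder (project quality poor), facing Pass: Accept gives -8, Negotiate gives -4, Decline gives 7. Proposed Accept is not best — profitable deviation exists. ✗
The founder (project quality fair), facing Pass: Accept gives 5, Negotiate gives 13, Decline gives -8. Proposed Negotiate is best. ✓
The founder (project quality excellent), facing Pass: Accept gives 6, Negotiate gives -1, Decline gives -1. Proposed Accept is best. ✓

No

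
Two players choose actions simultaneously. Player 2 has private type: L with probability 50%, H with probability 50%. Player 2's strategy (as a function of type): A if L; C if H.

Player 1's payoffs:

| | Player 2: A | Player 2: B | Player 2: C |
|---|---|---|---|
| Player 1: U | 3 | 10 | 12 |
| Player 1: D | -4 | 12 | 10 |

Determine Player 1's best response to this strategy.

U

E[U] = 0.5·(3) + 0.5·(12) = 7.5
E[D] = 0.5·(-4) + 0.5·(10) = 3
Best response: U (7.5 is the largest).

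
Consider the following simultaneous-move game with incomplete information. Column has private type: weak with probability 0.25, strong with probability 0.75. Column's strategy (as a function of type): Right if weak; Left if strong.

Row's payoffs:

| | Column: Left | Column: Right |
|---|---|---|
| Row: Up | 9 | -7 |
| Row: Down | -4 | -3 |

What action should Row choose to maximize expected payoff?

E[Up] = 0.25·(-7) + 0.75·(9) = 5
E[Down] = 0.25·(-3) + 0.75·(-4) = -3.75
Best response: Up (5 is the largest).

Up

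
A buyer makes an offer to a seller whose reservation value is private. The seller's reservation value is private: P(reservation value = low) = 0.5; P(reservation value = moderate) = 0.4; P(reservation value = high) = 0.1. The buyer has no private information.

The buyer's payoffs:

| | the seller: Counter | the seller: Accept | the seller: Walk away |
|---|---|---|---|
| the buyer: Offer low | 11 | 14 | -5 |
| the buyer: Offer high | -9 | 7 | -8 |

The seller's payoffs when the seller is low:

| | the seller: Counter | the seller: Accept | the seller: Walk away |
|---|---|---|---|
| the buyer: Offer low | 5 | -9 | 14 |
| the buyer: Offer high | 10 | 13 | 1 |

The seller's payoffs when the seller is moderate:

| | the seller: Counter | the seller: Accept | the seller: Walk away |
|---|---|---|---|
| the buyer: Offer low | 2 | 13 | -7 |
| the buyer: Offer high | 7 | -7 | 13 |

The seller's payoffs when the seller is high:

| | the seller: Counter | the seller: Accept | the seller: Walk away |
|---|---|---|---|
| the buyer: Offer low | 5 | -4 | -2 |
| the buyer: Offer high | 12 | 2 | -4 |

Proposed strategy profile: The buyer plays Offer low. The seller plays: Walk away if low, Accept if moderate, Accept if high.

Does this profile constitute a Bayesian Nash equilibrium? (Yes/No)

No

The buyer plays Offer low: E[Offer low] = 0.5·(-5) + 0.4·(14) + 0.1·(14) = 4.5; E[Offer high] = -0.5. Best-responding. ✓
The seller (reservation value low), facing Offer low: Counter gives 5, Accept gives -9, Walk away gives 14. Proposed Walk away is best. ✓
The seller (reservation value moderate), facing Offer low: Counter gives 2, Accept gives 13, Walk away gives -7. Proposed Accept is best. ✓
The seller (reservation value high), facing Offer low: Counter gives 5, Accept gives -4, Walk away gives -2. Proposed Accept is not best — profitable deviation exists. ✗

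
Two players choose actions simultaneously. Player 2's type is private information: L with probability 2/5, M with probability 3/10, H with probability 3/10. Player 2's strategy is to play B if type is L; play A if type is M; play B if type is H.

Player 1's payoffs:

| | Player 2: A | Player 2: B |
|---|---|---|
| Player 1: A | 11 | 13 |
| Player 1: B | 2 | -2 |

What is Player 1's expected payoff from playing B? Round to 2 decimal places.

E[B] = 2/5·(-2) + 3/10·2 + 3/10·(-2) = (-4/5) + 3/5 + (-3/5) = -4/5

-0.80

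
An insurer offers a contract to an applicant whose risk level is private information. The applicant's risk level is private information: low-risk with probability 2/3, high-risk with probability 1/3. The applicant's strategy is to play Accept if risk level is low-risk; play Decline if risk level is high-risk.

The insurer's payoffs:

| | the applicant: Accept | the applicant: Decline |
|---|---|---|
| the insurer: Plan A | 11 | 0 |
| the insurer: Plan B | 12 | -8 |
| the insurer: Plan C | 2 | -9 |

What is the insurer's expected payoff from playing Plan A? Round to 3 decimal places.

7.333

Take the expectation over the applicant's risk level, weighting each type's action by its prior probability.
E[Plan A] = 2/3·11 + 1/3·0 = 22/3 + 0 = 22/3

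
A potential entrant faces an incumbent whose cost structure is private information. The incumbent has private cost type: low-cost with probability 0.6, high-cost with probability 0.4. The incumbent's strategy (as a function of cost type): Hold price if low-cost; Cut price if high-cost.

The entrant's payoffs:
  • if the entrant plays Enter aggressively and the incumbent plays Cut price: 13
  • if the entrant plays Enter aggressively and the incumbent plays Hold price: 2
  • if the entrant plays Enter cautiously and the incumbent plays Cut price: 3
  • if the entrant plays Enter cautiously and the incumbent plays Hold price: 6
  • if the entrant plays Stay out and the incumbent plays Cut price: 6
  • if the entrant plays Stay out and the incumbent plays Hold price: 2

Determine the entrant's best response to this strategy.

E[Enter aggressively] = 0.6·(2) + 0.4·(13) = 6.4
E[Enter cautiously] = 0.6·(6) + 0.4·(3) = 4.8
E[Stay out] = 0.6·(2) + 0.4·(6) = 3.6
Best response: Enter aggressively (6.4 is the largest).

Enter aggressively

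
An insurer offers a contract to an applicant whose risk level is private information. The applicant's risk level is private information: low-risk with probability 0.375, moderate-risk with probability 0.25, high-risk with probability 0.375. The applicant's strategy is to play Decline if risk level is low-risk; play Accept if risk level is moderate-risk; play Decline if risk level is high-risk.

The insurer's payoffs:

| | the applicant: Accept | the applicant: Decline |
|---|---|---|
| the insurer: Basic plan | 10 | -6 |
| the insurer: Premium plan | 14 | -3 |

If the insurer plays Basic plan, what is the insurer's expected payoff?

-2

E[Basic plan] = 0.375·(-6) + 0.25·10 + 0.375·(-6) = (-2.25) + 2.5 + (-2.25) = -2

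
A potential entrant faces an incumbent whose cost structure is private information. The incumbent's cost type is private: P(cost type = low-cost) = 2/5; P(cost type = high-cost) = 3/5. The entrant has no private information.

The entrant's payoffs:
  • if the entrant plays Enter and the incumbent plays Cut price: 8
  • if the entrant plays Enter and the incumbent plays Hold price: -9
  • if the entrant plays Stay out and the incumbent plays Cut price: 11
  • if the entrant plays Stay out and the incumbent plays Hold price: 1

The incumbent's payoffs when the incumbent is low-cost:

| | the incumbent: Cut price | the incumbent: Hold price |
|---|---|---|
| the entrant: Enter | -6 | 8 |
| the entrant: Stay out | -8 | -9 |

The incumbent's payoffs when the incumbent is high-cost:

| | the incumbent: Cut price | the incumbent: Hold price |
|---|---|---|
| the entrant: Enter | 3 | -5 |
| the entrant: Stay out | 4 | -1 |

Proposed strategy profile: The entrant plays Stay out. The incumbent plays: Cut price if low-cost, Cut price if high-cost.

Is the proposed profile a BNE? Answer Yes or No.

A profile is a BNE iff every type of every player is best-responding given beliefs about the other side.
The entrant plays Stay out: E[Stay out] = 2/5·(11) + 3/5·(11) = 11; E[Enter] = 8. Best-responding. ✓
The incumbent (cost type low-cost), facing Stay out: Cut price gives -8, Hold price gives -9. Proposed Cut price is best. ✓
The incumbent (cost type high-cost), facing Stay out: Cut price gives 4, Hold price gives -1. Proposed Cut price is best. ✓

Yes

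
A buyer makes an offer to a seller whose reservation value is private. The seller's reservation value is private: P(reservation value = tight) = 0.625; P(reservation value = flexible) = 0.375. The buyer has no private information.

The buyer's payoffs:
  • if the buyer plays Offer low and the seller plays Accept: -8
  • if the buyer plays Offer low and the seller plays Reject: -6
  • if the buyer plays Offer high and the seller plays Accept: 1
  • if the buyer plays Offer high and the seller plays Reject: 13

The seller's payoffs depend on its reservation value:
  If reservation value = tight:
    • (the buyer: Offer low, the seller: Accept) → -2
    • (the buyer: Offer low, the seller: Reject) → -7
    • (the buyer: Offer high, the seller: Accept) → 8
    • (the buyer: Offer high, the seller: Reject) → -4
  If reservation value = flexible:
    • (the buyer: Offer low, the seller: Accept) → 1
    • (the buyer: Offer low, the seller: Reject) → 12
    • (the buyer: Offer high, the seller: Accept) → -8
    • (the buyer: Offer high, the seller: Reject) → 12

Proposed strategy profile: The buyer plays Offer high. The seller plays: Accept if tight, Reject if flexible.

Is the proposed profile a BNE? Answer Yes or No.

The buyer plays Offer high: E[Offer high] = 0.625·(1) + 0.375·(13) = 5.5; E[Offer low] = -7.25. Best-responding. ✓
The seller (reservation value tight), facing Offer high: Accept gives 8, Reject gives -4. Proposed Accept is best. ✓
The seller (reservation value flexible), facing Offer high: Accept gives -8, Reject gives 12. Proposed Reject is best. ✓

Yes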